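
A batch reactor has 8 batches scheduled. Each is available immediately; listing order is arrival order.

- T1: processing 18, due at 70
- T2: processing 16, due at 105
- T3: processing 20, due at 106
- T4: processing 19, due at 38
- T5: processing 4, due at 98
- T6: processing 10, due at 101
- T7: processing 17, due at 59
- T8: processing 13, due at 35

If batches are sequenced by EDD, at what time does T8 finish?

13

EDD (increasing due date): T8 T4 T7 T1 T5 T6 T2 T3.
T8: 0→13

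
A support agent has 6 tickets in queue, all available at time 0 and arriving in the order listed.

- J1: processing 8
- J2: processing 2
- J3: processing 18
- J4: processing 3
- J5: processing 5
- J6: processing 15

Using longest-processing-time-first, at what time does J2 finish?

51

LPT (decreasing processing time): J3 J6 J1 J5 J4 J2.
J3: 0→18
J6: 18→33
J1: 33→41
J5: 41→46
J4: 46→49
J2: 49→51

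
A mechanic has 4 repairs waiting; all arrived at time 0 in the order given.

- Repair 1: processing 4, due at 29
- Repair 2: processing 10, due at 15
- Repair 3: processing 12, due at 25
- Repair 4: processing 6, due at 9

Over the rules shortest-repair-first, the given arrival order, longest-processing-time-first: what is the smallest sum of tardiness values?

SPT (increasing processing time): Repair 1 Repair 4 Repair 2 Repair 3.
Repair 1: 0→4, due 29, tardiness 0
Repair 4: 4→10, due 9, tardiness 1
Repair 2: 10→20, due 15, tardiness 5
Repair 3: 20→32, due 25, tardiness 7
Sum = 0+1+5+7 = 13.
FIFO (arrival order): Repair 1 Repair 2 Repair 3 Repair 4.
Repair 1: 0→4, due 29, tardiness 0
Repair 2: 4→14, due 15, tardiness 0
Repair 3: 14→26, due 25, tardiness 1
Repair 4: 26→32, due 9, tardiness 23
Sum = 0+0+1+23 = 24.
LPT (decreasing processing time): Repair 3 Repair 2 Repair 4 Repair 1.
Repair 3: 0→12, due 25, tardiness 0
Repair 2: 12→22, due 15, tardiness 7
Repair 4: 22→28, due 9, tardiness 19
Repair 1: 28→32, due 29, tardiness 3
Sum = 0+7+19+3 = 29.
SPT 13, FIFO 24, LPT 29 → minimum 13.

13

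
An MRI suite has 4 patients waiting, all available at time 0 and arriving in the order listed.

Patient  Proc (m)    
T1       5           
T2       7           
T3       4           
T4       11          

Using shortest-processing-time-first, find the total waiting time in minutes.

29

SPT (increasing processing time): T3 T1 T2 T4.
T3: waits 0, runs 0→4
T1: waits 4, runs 4→9
T2: waits 9, runs 9→16
T4: waits 16, runs 16→27
Sum = 0+4+9+16 = 29.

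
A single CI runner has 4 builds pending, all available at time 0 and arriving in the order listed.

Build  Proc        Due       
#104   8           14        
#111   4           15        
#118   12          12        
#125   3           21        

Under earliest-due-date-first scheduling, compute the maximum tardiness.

EDD (increasing due date): #118 #104 #111 #125.
#118: 0→12, due 12, tardiness 0
#104: 12→20, due 14, tardiness 6
#111: 20→24, due 15, tardiness 9
#125: 24→27, due 21, tardiness 6
Maximum = 9.

9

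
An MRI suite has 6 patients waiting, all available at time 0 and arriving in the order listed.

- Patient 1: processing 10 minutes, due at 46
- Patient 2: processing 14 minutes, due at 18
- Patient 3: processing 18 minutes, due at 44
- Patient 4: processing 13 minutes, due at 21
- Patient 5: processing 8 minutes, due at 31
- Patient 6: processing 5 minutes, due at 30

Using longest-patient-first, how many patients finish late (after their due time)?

5

LPT (decreasing processing time): Patient 3 Patient 2 Patient 4 Patient 1 Patient 5 Patient 6.
Patient 3: 0→18, due 44, tardiness 0
Patient 2: 18→32, due 18, tardiness 14
Patient 4: 32→45, due 21, tardiness 24
Patient 1: 45→55, due 46, tardiness 9
Patient 5: 55→63, due 31, tardiness 32
Patient 6: 63→68, due 30, tardiness 38
Late patients: 5.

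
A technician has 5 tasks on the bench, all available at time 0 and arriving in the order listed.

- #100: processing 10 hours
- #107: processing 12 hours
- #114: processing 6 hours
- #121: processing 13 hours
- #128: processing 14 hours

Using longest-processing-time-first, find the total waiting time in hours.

LPT (decreasing processing time): #128 #121 #107 #100 #114.
#128: waits 0, runs 0→14
#121: waits 14, runs 14→27
#107: waits 27, runs 27→39
#100: waits 39, runs 39→49
#114: waits 49, runs 49→55
Sum = 0+14+27+39+49 = 129.

129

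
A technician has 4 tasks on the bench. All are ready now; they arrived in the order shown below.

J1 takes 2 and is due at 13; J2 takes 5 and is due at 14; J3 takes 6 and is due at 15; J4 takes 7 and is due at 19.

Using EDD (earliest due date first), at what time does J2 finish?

EDD (increasing due date): J1 J2 J3 J4.
J1: 0→2
J2: 2→7

7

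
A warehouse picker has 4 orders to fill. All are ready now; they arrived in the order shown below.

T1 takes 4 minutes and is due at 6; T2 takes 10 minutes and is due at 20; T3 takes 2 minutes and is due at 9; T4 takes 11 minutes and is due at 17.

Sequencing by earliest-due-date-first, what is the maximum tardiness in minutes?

EDD (increasing due date): T1 T3 T4 T2.
T1: 0→4, due 6, tardiness 0
T3: 4→6, due 9, tardiness 0
T4: 6→17, due 17, tardiness 0
T2: 17→27, due 20, tardiness 7
Maximum = 7.

7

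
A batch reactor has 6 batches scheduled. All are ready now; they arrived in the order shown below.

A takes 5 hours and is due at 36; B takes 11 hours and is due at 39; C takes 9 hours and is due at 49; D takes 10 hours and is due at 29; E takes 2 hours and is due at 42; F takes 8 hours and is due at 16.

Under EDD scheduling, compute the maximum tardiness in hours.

0

EDD (increasing due date): F D A B E C.
F: 0→8, due 16, tardiness 0
D: 8→18, due 29, tardiness 0
A: 18→23, due 36, tardiness 0
B: 23→34, due 39, tardiness 0
E: 34→36, due 42, tardiness 0
C: 36→45, due 49, tardiness 0
Maximum = 0.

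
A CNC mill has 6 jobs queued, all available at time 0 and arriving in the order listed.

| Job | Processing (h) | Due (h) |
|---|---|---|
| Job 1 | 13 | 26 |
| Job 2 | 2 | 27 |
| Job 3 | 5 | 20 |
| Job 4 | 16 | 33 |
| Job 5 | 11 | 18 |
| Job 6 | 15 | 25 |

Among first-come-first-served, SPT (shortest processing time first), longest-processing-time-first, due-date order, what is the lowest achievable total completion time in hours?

166

FIFO (arrival order): Job 1 Job 2 Job 3 Job 4 Job 5 Job 6.
Job 1: 0→13
Job 2: 13→15
Job 3: 15→20
Job 4: 20→36
Job 5: 36→47
Job 6: 47→62
Sum = 13+15+20+36+47+62 = 193.
SPT (increasing processing time): Job 2 Job 3 Job 5 Job 1 Job 6 Job 4.
Job 2: 0→2
Job 3: 2→7
Job 5: 7→18
Job 1: 18→31
Job 6: 31→46
Job 4: 46→62
Sum = 2+7+18+31+46+62 = 166.
LPT (decreasing processing time): Job 4 Job 6 Job 1 Job 5 Job 3 Job 2.
Job 4: 0→16
Job 6: 16→31
Job 1: 31→44
Job 5: 44→55
Job 3: 55→60
Job 2: 60→62
Sum = 16+31+44+55+60+62 = 268.
EDD (increasing due date): Job 5 Job 3 Job 6 Job 1 Job 2 Job 4.
Job 5: 0→11
Job 3: 11→16
Job 6: 16→31
Job 1: 31→44
Job 2: 44→46
Job 4: 46→62
Sum = 11+16+31+44+46+62 = 210.
FIFO 193, SPT 166, LPT 268, EDD 210 → minimum 166.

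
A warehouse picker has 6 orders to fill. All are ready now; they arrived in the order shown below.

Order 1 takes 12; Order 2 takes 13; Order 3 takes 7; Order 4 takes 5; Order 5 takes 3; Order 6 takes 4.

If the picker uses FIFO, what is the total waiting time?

146

FIFO (arrival order): Order 1 Order 2 Order 3 Order 4 Order 5 Order 6.
Order 1: waits 0, runs 0→12
Order 2: waits 12, runs 12→25
Order 3: waits 25, runs 25→32
Order 4: waits 32, runs 32→37
Order 5: waits 37, runs 37→40
Order 6: waits 40, runs 40→44
Sum = 0+12+25+32+37+40 = 146.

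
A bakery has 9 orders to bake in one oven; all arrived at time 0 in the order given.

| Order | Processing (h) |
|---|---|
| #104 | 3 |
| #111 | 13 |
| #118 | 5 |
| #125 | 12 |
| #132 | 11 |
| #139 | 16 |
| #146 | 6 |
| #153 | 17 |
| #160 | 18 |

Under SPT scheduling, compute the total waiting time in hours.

SPT (increasing processing time): #104 #118 #146 #132 #125 #111 #139 #153 #160.
#104: waits 0, runs 0→3
#118: waits 3, runs 3→8
#146: waits 8, runs 8→14
#132: waits 14, runs 14→25
#125: waits 25, runs 25→37
#111: waits 37, runs 37→50
#139: waits 50, runs 50→66
#153: waits 66, runs 66→83
#160: waits 83, runs 83→101
Sum = 0+3+8+14+25+37+50+66+83 = 286.

286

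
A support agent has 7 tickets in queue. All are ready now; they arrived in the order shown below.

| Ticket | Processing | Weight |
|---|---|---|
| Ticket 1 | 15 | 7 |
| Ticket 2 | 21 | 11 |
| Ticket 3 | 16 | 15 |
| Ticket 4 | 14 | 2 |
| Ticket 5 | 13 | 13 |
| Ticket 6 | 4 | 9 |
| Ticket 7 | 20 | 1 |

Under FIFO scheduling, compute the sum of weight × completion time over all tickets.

3290

FIFO (arrival order): Ticket 1 Ticket 2 Ticket 3 Ticket 4 Ticket 5 Ticket 6 Ticket 7.
Ticket 1: finishes 15, weight 7, w·C = 105
Ticket 2: finishes 36, weight 11, w·C = 396
Ticket 3: finishes 52, weight 15, w·C = 780
Ticket 4: finishes 66, weight 2, w·C = 132
Ticket 5: finishes 79, weight 13, w·C = 1027
Ticket 6: finishes 83, weight 9, w·C = 747
Ticket 7: finishes 103, weight 1, w·C = 103
Sum = 105+396+780+132+1027+747+103 = 3290.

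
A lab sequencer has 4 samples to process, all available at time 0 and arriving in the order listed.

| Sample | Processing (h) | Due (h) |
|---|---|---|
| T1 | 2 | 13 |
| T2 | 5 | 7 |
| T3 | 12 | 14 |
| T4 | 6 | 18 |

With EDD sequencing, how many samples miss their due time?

EDD (increasing due date): T2 T1 T3 T4.
T2: 0→5, due 7, tardiness 0
T1: 5→7, due 13, tardiness 0
T3: 7→19, due 14, tardiness 5
T4: 19→25, due 18, tardiness 7
Late samples: 2.

2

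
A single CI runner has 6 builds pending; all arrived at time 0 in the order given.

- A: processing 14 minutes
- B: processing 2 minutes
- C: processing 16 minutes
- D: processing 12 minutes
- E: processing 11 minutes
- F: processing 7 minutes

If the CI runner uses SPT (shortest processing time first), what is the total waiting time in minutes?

SPT (increasing processing time): B F E D A C.
B: waits 0, runs 0→2
F: waits 2, runs 2→9
E: waits 9, runs 9→20
D: waits 20, runs 20→32
A: waits 32, runs 32→46
C: waits 46, runs 46→62
Sum = 0+2+9+20+32+46 = 109.

109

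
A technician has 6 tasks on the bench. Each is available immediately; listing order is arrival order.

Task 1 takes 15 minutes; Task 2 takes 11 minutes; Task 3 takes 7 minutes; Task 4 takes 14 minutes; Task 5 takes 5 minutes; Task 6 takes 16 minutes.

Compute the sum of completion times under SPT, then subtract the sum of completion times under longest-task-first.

-82

SPT (increasing processing time): Task 5 Task 3 Task 2 Task 4 Task 1 Task 6.
Task 5: 0→5
Task 3: 5→12
Task 2: 12→23
Task 4: 23→37
Task 1: 37→52
Task 6: 52→68
Sum = 5+12+23+37+52+68 = 197.
LPT (decreasing processing time): Task 6 Task 1 Task 4 Task 2 Task 3 Task 5.
Task 6: 0→16
Task 1: 16→31
Task 4: 31→45
Task 2: 45→56
Task 3: 56→63
Task 5: 63→68
Sum = 16+31+45+56+63+68 = 279.
Difference = 197 − 279 = -82.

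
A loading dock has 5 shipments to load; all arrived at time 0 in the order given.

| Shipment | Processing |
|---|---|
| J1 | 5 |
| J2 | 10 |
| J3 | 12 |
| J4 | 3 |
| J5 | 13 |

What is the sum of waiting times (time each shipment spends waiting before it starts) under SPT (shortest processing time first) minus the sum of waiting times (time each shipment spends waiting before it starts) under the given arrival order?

SPT (increasing processing time): J4 J1 J2 J3 J5.
J4: waits 0, runs 0→3
J1: waits 3, runs 3→8
J2: waits 8, runs 8→18
J3: waits 18, runs 18→30
J5: waits 30, runs 30→43
Sum = 0+3+8+18+30 = 59.
FIFO (arrival order): J1 J2 J3 J4 J5.
J1: waits 0, runs 0→5
J2: waits 5, runs 5→15
J3: waits 15, runs 15→27
J4: waits 27, runs 27→30
J5: waits 30, runs 30→43
Sum = 0+5+15+27+30 = 77.
Difference = 59 − 77 = -18.

-18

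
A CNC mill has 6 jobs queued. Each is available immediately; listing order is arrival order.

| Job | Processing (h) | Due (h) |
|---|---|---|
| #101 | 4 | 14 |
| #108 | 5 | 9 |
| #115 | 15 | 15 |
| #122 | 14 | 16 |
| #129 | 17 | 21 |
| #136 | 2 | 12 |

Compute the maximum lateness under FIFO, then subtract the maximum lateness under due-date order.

FIFO (arrival order): #101 #108 #115 #122 #129 #136.
#101: 0→4, due 14, lateness -10
#108: 4→9, due 9, lateness 0
#115: 9→24, due 15, lateness 9
#122: 24→38, due 16, lateness 22
#129: 38→55, due 21, lateness 34
#136: 55→57, due 12, lateness 45
Maximum = 45.
EDD (increasing due date): #108 #136 #101 #115 #122 #129.
#108: 0→5, due 9, lateness -4
#136: 5→7, due 12, lateness -5
#101: 7→11, due 14, lateness -3
#115: 11→26, due 15, lateness 11
#122: 26→40, due 16, lateness 24
#129: 40→57, due 21, lateness 36
Maximum = 36.
Difference = 45 − 36 = 9.

9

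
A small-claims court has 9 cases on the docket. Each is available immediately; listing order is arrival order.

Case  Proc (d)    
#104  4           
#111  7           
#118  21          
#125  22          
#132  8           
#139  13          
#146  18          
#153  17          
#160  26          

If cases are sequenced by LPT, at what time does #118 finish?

69

LPT (decreasing processing time): #160 #125 #118 #146 #153 #139 #132 #111 #104.
#160: 0→26
#125: 26→48
#118: 48→69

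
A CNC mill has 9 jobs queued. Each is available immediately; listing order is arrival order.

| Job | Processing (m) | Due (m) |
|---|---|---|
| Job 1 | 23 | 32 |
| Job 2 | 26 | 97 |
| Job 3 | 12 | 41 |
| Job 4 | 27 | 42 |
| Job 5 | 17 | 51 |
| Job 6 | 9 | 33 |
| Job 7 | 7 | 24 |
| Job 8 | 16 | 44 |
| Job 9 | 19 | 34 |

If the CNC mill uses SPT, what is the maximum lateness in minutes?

SPT (increasing processing time): Job 7 Job 6 Job 3 Job 8 Job 5 Job 9 Job 1 Job 2 Job 4.
Job 7: 0→7, due 24, lateness -17
Job 6: 7→16, due 33, lateness -17
Job 3: 16→28, due 41, lateness -13
Job 8: 28→44, due 44, lateness 0
Job 5: 44→61, due 51, lateness 10
Job 9: 61→80, due 34, lateness 46
Job 1: 80→103, due 32, lateness 71
Job 2: 103→129, due 97, lateness 32
Job 4: 129→156, due 42, lateness 114
Maximum = 114.

114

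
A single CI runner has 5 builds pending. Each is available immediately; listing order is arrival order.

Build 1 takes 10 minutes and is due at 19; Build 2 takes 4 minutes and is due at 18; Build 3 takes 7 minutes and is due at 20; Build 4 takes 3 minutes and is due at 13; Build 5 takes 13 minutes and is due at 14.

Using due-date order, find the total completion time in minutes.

EDD (increasing due date): Build 4 Build 5 Build 2 Build 1 Build 3.
Build 4: 0→3
Build 5: 3→16
Build 2: 16→20
Build 1: 20→30
Build 3: 30→37
Sum = 3+16+20+30+37 = 106.

106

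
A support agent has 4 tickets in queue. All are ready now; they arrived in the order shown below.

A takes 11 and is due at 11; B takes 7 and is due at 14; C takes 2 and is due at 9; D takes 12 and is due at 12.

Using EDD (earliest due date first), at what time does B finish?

EDD (increasing due date): C A D B.
C: 0→2
A: 2→13
D: 13→25
B: 25→32

32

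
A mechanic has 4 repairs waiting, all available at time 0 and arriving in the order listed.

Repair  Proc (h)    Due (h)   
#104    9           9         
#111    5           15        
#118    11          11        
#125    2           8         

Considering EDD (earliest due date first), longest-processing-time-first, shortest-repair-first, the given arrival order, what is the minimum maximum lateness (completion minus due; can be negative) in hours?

12

EDD (increasing due date): #125 #104 #118 #111.
#125: 0→2, due 8, lateness -6
#104: 2→11, due 9, lateness 2
#118: 11→22, due 11, lateness 11
#111: 22→27, due 15, lateness 12
Maximum = 12.
LPT (decreasing processing time): #118 #104 #111 #125.
#118: 0→11, due 11, lateness 0
#104: 11→20, due 9, lateness 11
#111: 20→25, due 15, lateness 10
#125: 25→27, due 8, lateness 19
Maximum = 19.
SPT (increasing processing time): #125 #111 #104 #118.
#125: 0→2, due 8, lateness -6
#111: 2→7, due 15, lateness -8
#104: 7→16, due 9, lateness 7
#118: 16→27, due 11, lateness 16
Maximum = 16.
FIFO (arrival order): #104 #111 #118 #125.
#104: 0→9, due 9, lateness 0
#111: 9→14, due 15, lateness -1
#118: 14→25, due 11, lateness 14
#125: 25→27, due 8, lateness 19
Maximum = 19.
EDD 12, LPT 19, SPT 16, FIFO 19 → minimum 12.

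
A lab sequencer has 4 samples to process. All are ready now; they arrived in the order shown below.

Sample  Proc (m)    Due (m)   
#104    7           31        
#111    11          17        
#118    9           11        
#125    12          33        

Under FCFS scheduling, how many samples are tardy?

3

FIFO (arrival order): #104 #111 #118 #125.
#104: 0→7, due 31, tardiness 0
#111: 7→18, due 17, tardiness 1
#118: 18→27, due 11, tardiness 16
#125: 27→39, due 33, tardiness 6
Late samples: 3.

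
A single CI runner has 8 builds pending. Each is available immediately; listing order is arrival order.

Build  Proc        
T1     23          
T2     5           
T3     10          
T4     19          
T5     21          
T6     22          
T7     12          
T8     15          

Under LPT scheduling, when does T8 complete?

100

LPT (decreasing processing time): T1 T6 T5 T4 T8 T7 T3 T2.
T1: 0→23
T6: 23→45
T5: 45→66
T4: 66→85
T8: 85→100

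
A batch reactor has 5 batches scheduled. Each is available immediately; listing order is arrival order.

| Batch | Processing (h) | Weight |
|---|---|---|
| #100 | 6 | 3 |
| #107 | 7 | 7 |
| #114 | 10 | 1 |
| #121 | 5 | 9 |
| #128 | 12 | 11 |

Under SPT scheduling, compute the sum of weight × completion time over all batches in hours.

SPT (increasing processing time): #121 #100 #107 #114 #128.
#121: finishes 5, weight 9, w·C = 45
#100: finishes 11, weight 3, w·C = 33
#107: finishes 18, weight 7, w·C = 126
#114: finishes 28, weight 1, w·C = 28
#128: finishes 40, weight 11, w·C = 440
Sum = 45+33+126+28+440 = 672.

672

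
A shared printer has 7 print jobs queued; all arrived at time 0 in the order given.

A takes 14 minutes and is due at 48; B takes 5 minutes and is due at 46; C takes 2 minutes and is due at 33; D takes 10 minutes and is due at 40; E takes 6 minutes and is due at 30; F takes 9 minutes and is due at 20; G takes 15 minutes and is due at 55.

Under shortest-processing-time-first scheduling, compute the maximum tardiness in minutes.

6

SPT (increasing processing time): C B E F D A G.
C: 0→2, due 33, tardiness 0
B: 2→7, due 46, tardiness 0
E: 7→13, due 30, tardiness 0
F: 13→22, due 20, tardiness 2
D: 22→32, due 40, tardiness 0
A: 32→46, due 48, tardiness 0
G: 46→61, due 55, tardiness 6
Maximum = 6.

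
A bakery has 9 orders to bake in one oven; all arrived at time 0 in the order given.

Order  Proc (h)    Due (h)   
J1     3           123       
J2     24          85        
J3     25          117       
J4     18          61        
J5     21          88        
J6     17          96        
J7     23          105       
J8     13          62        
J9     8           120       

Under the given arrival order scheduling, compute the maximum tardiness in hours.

82

FIFO (arrival order): J1 J2 J3 J4 J5 J6 J7 J8 J9.
J1: 0→3, due 123, tardiness 0
J2: 3→27, due 85, tardiness 0
J3: 27→52, due 117, tardiness 0
J4: 52→70, due 61, tardiness 9
J5: 70→91, due 88, tardiness 3
J6: 91→108, due 96, tardiness 12
J7: 108→131, due 105, tardiness 26
J8: 131→144, due 62, tardiness 82
J9: 144→152, due 120, tardiness 32
Maximum = 82.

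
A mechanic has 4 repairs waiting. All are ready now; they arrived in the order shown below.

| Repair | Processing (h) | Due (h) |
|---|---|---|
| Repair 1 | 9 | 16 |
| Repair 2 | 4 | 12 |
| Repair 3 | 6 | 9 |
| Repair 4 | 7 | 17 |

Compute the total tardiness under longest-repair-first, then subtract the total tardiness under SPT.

16

LPT (decreasing processing time): Repair 1 Repair 4 Repair 3 Repair 2.
Repair 1: 0→9, due 16, tardiness 0
Repair 4: 9→16, due 17, tardiness 0
Repair 3: 16→22, due 9, tardiness 13
Repair 2: 22→26, due 12, tardiness 14
Sum = 0+0+13+14 = 27.
SPT (increasing processing time): Repair 2 Repair 3 Repair 4 Repair 1.
Repair 2: 0→4, due 12, tardiness 0
Repair 3: 4→10, due 9, tardiness 1
Repair 4: 10→17, due 17, tardiness 0
Repair 1: 17→26, due 16, tardiness 10
Sum = 0+1+0+10 = 11.
Difference = 27 − 11 = 16.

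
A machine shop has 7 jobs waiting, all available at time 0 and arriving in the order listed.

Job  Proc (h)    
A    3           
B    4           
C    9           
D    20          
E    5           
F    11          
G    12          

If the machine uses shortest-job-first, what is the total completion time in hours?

SPT (increasing processing time): A B E C F G D.
A: 0→3
B: 3→7
E: 7→12
C: 12→21
F: 21→32
G: 32→44
D: 44→64
Sum = 3+7+12+21+32+44+64 = 183.

183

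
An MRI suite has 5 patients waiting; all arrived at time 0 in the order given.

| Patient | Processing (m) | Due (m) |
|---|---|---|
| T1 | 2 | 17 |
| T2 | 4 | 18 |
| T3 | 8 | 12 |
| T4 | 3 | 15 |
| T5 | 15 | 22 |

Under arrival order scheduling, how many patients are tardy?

FIFO (arrival order): T1 T2 T3 T4 T5.
T1: 0→2, due 17, tardiness 0
T2: 2→6, due 18, tardiness 0
T3: 6→14, due 12, tardiness 2
T4: 14→17, due 15, tardiness 2
T5: 17→32, due 22, tardiness 10
Late patients: 3.

3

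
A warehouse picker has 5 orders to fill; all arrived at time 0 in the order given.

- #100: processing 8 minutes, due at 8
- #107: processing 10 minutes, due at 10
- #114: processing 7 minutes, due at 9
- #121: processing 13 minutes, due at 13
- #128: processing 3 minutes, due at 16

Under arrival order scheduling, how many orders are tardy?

4

FIFO (arrival order): #100 #107 #114 #121 #128.
#100: 0→8, due 8, tardiness 0
#107: 8→18, due 10, tardiness 8
#114: 18→25, due 9, tardiness 16
#121: 25→38, due 13, tardiness 25
#128: 38→41, due 16, tardiness 25
Late orders: 4.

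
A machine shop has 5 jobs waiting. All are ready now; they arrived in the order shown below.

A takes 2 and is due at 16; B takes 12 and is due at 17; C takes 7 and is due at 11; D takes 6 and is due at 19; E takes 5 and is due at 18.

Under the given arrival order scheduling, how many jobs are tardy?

FIFO (arrival order): A B C D E.
A: 0→2, due 16, tardiness 0
B: 2→14, due 17, tardiness 0
C: 14→21, due 11, tardiness 10
D: 21→27, due 19, tardiness 8
E: 27→32, due 18, tardiness 14
Late jobs: 3.

3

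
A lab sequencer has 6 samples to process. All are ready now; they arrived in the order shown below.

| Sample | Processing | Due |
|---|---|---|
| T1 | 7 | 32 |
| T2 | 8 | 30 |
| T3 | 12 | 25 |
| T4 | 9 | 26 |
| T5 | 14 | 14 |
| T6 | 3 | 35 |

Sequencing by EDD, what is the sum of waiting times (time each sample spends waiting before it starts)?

168

EDD (increasing due date): T5 T3 T4 T2 T1 T6.
T5: waits 0, runs 0→14
T3: waits 14, runs 14→26
T4: waits 26, runs 26→35
T2: waits 35, runs 35→43
T1: waits 43, runs 43→50
T6: waits 50, runs 50→53
Sum = 0+14+26+35+43+50 = 168.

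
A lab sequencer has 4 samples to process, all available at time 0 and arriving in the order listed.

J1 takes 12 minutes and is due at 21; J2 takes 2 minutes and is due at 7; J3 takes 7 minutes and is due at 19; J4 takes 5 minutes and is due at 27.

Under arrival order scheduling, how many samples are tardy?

2

FIFO (arrival order): J1 J2 J3 J4.
J1: 0→12, due 21, tardiness 0
J2: 12→14, due 7, tardiness 7
J3: 14→21, due 19, tardiness 2
J4: 21→26, due 27, tardiness 0
Late samples: 2.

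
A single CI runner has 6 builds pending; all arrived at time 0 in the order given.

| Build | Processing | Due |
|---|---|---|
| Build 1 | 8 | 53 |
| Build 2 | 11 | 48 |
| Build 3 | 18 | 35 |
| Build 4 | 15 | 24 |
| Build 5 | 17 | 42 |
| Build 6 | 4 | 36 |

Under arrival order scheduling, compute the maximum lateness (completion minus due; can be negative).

FIFO (arrival order): Build 1 Build 2 Build 3 Build 4 Build 5 Build 6.
Build 1: 0→8, due 53, lateness -45
Build 2: 8→19, due 48, lateness -29
Build 3: 19→37, due 35, lateness 2
Build 4: 37→52, due 24, lateness 28
Build 5: 52→69, due 42, lateness 27
Build 6: 69→73, due 36, lateness 37
Maximum = 37.

37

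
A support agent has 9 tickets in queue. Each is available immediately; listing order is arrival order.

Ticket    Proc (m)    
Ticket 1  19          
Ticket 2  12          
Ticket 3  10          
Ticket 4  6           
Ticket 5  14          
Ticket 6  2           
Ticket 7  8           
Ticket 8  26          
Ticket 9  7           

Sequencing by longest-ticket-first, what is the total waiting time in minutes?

LPT (decreasing processing time): Ticket 8 Ticket 1 Ticket 5 Ticket 2 Ticket 3 Ticket 7 Ticket 9 Ticket 4 Ticket 6.
Ticket 8: waits 0, runs 0→26
Ticket 1: waits 26, runs 26→45
Ticket 5: waits 45, runs 45→59
Ticket 2: waits 59, runs 59→71
Ticket 3: waits 71, runs 71→81
Ticket 7: waits 81, runs 81→89
Ticket 9: waits 89, runs 89→96
Ticket 4: waits 96, runs 96→102
Ticket 6: waits 102, runs 102→104
Sum = 0+26+45+59+71+81+89+96+102 = 569.

569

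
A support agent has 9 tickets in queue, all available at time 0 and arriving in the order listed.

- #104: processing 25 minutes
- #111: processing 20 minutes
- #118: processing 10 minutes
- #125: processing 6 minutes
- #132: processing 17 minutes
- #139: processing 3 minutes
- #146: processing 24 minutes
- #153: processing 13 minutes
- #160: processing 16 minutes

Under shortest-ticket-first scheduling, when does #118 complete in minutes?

SPT (increasing processing time): #139 #125 #118 #153 #160 #132 #111 #146 #104.
#139: 0→3
#125: 3→9
#118: 9→19

19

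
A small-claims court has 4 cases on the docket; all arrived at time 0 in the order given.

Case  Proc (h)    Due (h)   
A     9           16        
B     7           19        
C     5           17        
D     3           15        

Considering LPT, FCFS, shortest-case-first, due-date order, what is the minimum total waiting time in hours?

LPT (decreasing processing time): A B C D.
A: waits 0, runs 0→9
B: waits 9, runs 9→16
C: waits 16, runs 16→21
D: waits 21, runs 21→24
Sum = 0+9+16+21 = 46.
FIFO (arrival order): A B C D.
A: waits 0, runs 0→9
B: waits 9, runs 9→16
C: waits 16, runs 16→21
D: waits 21, runs 21→24
Sum = 0+9+16+21 = 46.
SPT (increasing processing time): D C B A.
D: waits 0, runs 0→3
C: waits 3, runs 3→8
B: waits 8, runs 8→15
A: waits 15, runs 15→24
Sum = 0+3+8+15 = 26.
EDD (increasing due date): D A C B.
D: waits 0, runs 0→3
A: waits 3, runs 3→12
C: waits 12, runs 12→17
B: waits 17, runs 17→24
Sum = 0+3+12+17 = 32.
LPT 46, FIFO 46, SPT 26, EDD 32 → minimum 26.

26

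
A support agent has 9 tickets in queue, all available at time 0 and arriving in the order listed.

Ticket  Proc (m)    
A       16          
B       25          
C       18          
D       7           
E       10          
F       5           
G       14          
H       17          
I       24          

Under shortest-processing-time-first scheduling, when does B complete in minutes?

136

SPT (increasing processing time): F D E G A H C I B.
F: 0→5
D: 5→12
E: 12→22
G: 22→36
A: 36→52
H: 52→69
C: 69→87
I: 87→111
B: 111→136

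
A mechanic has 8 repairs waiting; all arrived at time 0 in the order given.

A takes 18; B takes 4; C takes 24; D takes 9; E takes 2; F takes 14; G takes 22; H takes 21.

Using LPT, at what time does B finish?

112

LPT (decreasing processing time): C G H A F D B E.
C: 0→24
G: 24→46
H: 46→67
A: 67→85
F: 85→99
D: 99→108
B: 108→112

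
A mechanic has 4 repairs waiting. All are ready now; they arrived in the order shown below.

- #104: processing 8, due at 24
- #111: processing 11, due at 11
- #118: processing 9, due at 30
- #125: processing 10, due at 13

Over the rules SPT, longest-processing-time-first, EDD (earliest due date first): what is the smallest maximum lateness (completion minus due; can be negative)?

SPT (increasing processing time): #104 #118 #125 #111.
#104: 0→8, due 24, lateness -16
#118: 8→17, due 30, lateness -13
#125: 17→27, due 13, lateness 14
#111: 27→38, due 11, lateness 27
Maximum = 27.
LPT (decreasing processing time): #111 #125 #118 #104.
#111: 0→11, due 11, lateness 0
#125: 11→21, due 13, lateness 8
#118: 21→30, due 30, lateness 0
#104: 30→38, due 24, lateness 14
Maximum = 14.
EDD (increasing due date): #111 #125 #104 #118.
#111: 0→11, due 11, lateness 0
#125: 11→21, due 13, lateness 8
#104: 21→29, due 24, lateness 5
#118: 29→38, due 30, lateness 8
Maximum = 8.
SPT 27, LPT 14, EDD 8 → minimum 8.

8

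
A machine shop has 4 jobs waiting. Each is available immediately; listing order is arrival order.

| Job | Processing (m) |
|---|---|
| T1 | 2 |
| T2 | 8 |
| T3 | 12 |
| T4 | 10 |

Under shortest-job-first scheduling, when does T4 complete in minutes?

SPT (increasing processing time): T1 T2 T4 T3.
T1: 0→2
T2: 2→10
T4: 10→20

20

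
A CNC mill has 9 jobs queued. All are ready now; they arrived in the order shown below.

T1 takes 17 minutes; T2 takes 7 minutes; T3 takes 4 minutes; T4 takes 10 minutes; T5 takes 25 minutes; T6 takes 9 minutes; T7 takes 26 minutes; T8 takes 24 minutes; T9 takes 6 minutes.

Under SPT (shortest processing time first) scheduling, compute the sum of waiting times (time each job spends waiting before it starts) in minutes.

325

SPT (increasing processing time): T3 T9 T2 T6 T4 T1 T8 T5 T7.
T3: waits 0, runs 0→4
T9: waits 4, runs 4→10
T2: waits 10, runs 10→17
T6: waits 17, runs 17→26
T4: waits 26, runs 26→36
T1: waits 36, runs 36→53
T8: waits 53, runs 53→77
T5: waits 77, runs 77→102
T7: waits 102, runs 102→128
Sum = 0+4+10+17+26+36+53+77+102 = 325.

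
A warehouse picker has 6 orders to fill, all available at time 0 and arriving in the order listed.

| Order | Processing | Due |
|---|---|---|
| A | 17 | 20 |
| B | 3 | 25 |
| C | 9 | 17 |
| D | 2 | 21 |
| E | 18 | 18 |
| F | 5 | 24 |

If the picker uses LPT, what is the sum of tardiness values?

LPT (decreasing processing time): E A C F B D.
E: 0→18, due 18, tardiness 0
A: 18→35, due 20, tardiness 15
C: 35→44, due 17, tardiness 27
F: 44→49, due 24, tardiness 25
B: 49→52, due 25, tardiness 27
D: 52→54, due 21, tardiness 33
Sum = 0+15+27+25+27+33 = 127.

127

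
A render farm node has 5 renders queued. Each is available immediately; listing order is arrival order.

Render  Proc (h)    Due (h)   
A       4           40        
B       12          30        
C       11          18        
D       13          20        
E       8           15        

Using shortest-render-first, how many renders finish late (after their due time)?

3

SPT (increasing processing time): A E C B D.
A: 0→4, due 40, tardiness 0
E: 4→12, due 15, tardiness 0
C: 12→23, due 18, tardiness 5
B: 23→35, due 30, tardiness 5
D: 35→48, due 20, tardiness 28
Late renders: 3.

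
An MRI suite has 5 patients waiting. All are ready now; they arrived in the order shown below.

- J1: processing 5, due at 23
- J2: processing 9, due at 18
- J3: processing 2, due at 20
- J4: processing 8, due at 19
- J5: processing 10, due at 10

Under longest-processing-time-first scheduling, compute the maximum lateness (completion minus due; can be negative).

LPT (decreasing processing time): J5 J2 J4 J1 J3.
J5: 0→10, due 10, lateness 0
J2: 10→19, due 18, lateness 1
J4: 19→27, due 19, lateness 8
J1: 27→32, due 23, lateness 9
J3: 32→34, due 20, lateness 14
Maximum = 14.

14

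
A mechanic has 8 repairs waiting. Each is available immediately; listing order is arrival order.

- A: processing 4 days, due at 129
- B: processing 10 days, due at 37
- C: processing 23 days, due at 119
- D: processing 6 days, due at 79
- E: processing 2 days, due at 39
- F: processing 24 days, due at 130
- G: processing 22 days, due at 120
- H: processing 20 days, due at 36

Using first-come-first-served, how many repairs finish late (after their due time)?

FIFO (arrival order): A B C D E F G H.
A: 0→4, due 129, tardiness 0
B: 4→14, due 37, tardiness 0
C: 14→37, due 119, tardiness 0
D: 37→43, due 79, tardiness 0
E: 43→45, due 39, tardiness 6
F: 45→69, due 130, tardiness 0
G: 69→91, due 120, tardiness 0
H: 91→111, due 36, tardiness 75
Late repairs: 2.

2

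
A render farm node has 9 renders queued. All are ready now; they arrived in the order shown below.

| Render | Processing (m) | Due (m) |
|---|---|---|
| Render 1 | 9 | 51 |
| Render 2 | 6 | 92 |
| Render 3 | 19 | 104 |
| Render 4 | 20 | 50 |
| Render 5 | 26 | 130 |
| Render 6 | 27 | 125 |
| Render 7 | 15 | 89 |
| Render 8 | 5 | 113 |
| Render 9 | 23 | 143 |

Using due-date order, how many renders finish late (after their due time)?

1

EDD (increasing due date): Render 4 Render 1 Render 7 Render 2 Render 3 Render 8 Render 6 Render 5 Render 9.
Render 4: 0→20, due 50, tardiness 0
Render 1: 20→29, due 51, tardiness 0
Render 7: 29→44, due 89, tardiness 0
Render 2: 44→50, due 92, tardiness 0
Render 3: 50→69, due 104, tardiness 0
Render 8: 69→74, due 113, tardiness 0
Render 6: 74→101, due 125, tardiness 0
Render 5: 101→127, due 130, tardiness 0
Render 9: 127→150, due 143, tardiness 7
Late renders: 1.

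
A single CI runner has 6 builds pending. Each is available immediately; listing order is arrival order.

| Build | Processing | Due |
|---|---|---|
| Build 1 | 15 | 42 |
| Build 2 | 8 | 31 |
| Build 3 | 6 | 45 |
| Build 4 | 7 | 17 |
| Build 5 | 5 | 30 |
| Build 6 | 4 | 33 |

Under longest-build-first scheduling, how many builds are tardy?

LPT (decreasing processing time): Build 1 Build 2 Build 4 Build 3 Build 5 Build 6.
Build 1: 0→15, due 42, tardiness 0
Build 2: 15→23, due 31, tardiness 0
Build 4: 23→30, due 17, tardiness 13
Build 3: 30→36, due 45, tardiness 0
Build 5: 36→41, due 30, tardiness 11
Build 6: 41→45, due 33, tardiness 12
Late builds: 3.

3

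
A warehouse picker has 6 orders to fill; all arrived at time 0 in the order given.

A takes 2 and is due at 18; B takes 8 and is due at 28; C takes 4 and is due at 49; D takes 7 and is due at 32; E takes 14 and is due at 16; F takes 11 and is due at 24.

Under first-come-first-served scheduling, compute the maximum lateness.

22

FIFO (arrival order): A B C D E F.
A: 0→2, due 18, lateness -16
B: 2→10, due 28, lateness -18
C: 10→14, due 49, lateness -35
D: 14→21, due 32, lateness -11
E: 21→35, due 16, lateness 19
F: 35→46, due 24, lateness 22
Maximum = 22.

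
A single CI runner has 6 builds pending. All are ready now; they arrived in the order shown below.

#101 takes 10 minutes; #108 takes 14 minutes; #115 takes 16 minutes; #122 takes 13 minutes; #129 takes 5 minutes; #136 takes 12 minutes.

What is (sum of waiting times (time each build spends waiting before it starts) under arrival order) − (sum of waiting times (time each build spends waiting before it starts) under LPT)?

FIFO (arrival order): #101 #108 #115 #122 #129 #136.
#101: waits 0, runs 0→10
#108: waits 10, runs 10→24
#115: waits 24, runs 24→40
#122: waits 40, runs 40→53
#129: waits 53, runs 53→58
#136: waits 58, runs 58→70
Sum = 0+10+24+40+53+58 = 185.
LPT (decreasing processing time): #115 #108 #122 #136 #101 #129.
#115: waits 0, runs 0→16
#108: waits 16, runs 16→30
#122: waits 30, runs 30→43
#136: waits 43, runs 43→55
#101: waits 55, runs 55→65
#129: waits 65, runs 65→70
Sum = 0+16+30+43+55+65 = 209.
Difference = 185 − 209 = -24.

-24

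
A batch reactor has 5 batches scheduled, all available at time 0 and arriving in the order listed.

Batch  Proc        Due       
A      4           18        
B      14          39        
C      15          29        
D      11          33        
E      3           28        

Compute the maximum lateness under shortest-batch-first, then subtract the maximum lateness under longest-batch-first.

-8

SPT (increasing processing time): E A D B C.
E: 0→3, due 28, lateness -25
A: 3→7, due 18, lateness -11
D: 7→18, due 33, lateness -15
B: 18→32, due 39, lateness -7
C: 32→47, due 29, lateness 18
Maximum = 18.
LPT (decreasing processing time): C B D A E.
C: 0→15, due 29, lateness -14
B: 15→29, due 39, lateness -10
D: 29→40, due 33, lateness 7
A: 40→44, due 18, lateness 26
E: 44→47, due 28, lateness 19
Maximum = 26.
Difference = 18 − 26 = -8.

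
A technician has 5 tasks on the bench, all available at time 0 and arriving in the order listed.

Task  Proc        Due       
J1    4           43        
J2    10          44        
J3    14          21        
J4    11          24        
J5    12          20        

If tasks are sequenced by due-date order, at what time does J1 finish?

EDD (increasing due date): J5 J3 J4 J1 J2.
J5: 0→12
J3: 12→26
J4: 26→37
J1: 37→41

41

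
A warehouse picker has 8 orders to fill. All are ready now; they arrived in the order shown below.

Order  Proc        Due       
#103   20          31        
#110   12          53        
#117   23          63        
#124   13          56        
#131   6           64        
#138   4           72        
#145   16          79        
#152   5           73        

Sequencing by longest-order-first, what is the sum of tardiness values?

LPT (decreasing processing time): #117 #103 #145 #124 #110 #131 #152 #138.
#117: 0→23, due 63, tardiness 0
#103: 23→43, due 31, tardiness 12
#145: 43→59, due 79, tardiness 0
#124: 59→72, due 56, tardiness 16
#110: 72→84, due 53, tardiness 31
#131: 84→90, due 64, tardiness 26
#152: 90→95, due 73, tardiness 22
#138: 95→99, due 72, tardiness 27
Sum = 0+12+0+16+31+26+22+27 = 134.

134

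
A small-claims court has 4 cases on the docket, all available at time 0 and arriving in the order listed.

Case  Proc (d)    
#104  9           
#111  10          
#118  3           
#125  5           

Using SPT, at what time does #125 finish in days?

8

SPT (increasing processing time): #118 #125 #104 #111.
#118: 0→3
#125: 3→8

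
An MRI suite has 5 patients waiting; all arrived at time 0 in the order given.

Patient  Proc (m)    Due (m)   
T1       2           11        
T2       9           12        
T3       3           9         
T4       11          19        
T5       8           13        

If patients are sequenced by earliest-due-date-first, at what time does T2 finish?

EDD (increasing due date): T3 T1 T2 T5 T4.
T3: 0→3
T1: 3→5
T2: 5→14

14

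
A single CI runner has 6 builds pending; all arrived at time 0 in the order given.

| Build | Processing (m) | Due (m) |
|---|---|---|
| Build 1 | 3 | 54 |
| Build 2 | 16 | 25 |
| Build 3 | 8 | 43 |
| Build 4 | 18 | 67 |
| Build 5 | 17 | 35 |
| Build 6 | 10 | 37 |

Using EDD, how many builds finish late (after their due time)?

3

EDD (increasing due date): Build 2 Build 5 Build 6 Build 3 Build 1 Build 4.
Build 2: 0→16, due 25, tardiness 0
Build 5: 16→33, due 35, tardiness 0
Build 6: 33→43, due 37, tardiness 6
Build 3: 43→51, due 43, tardiness 8
Build 1: 51→54, due 54, tardiness 0
Build 4: 54→72, due 67, tardiness 5
Late builds: 3.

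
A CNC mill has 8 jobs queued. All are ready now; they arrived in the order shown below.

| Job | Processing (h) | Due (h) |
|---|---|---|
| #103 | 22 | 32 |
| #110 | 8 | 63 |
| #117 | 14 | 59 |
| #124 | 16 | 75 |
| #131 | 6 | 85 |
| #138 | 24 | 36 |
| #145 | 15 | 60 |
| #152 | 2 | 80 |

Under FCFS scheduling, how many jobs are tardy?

FIFO (arrival order): #103 #110 #117 #124 #131 #138 #145 #152.
#103: 0→22, due 32, tardiness 0
#110: 22→30, due 63, tardiness 0
#117: 30→44, due 59, tardiness 0
#124: 44→60, due 75, tardiness 0
#131: 60→66, due 85, tardiness 0
#138: 66→90, due 36, tardiness 54
#145: 90→105, due 60, tardiness 45
#152: 105→107, due 80, tardiness 27
Late jobs: 3.

3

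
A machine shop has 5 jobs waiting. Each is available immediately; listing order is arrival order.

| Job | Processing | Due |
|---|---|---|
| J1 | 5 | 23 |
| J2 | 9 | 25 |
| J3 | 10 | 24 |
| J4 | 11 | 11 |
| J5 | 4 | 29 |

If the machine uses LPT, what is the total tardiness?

27

LPT (decreasing processing time): J4 J3 J2 J1 J5.
J4: 0→11, due 11, tardiness 0
J3: 11→21, due 24, tardiness 0
J2: 21→30, due 25, tardiness 5
J1: 30→35, due 23, tardiness 12
J5: 35→39, due 29, tardiness 10
Sum = 0+0+5+12+10 = 27.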